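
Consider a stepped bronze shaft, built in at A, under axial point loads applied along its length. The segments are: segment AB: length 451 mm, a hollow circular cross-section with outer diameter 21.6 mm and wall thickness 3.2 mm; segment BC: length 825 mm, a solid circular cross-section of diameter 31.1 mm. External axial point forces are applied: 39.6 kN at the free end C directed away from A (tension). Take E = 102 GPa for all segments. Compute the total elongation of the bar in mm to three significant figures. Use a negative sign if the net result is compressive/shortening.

1.37 mm

Internal axial forces (sectioning from the free end, tension +): N_BC = 39.6 kN, N_AB = 39.6 kN.
A_AB = 185 mm².
A_BC = 759.6 mm².
δ_AB = 39600·451/(185·102000) = 0.9466 mm
δ_BC = 39600·825/(759.6·102000) = 0.4216 mm
δ = Σδ_i = 1.368 mm.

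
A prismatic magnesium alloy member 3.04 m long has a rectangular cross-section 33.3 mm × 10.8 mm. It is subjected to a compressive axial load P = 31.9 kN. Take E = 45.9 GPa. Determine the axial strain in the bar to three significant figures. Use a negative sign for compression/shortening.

-0.00193

A = 359.6 mm².
σ = N/A = -88.7 MPa; ε = σ/E = -88.7/45900 = -1.932e-03.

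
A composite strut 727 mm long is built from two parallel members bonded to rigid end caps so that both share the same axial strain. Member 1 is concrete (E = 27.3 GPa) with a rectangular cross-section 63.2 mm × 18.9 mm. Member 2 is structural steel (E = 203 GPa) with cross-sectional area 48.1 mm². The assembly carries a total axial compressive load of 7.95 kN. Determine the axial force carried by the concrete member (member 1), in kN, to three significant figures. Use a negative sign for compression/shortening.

-6.12 kN

A_1 = 1194 mm².
Equal strain + equilibrium ⇒ each member carries load in proportion to AE: A₁E₁ = 32610000 N, A₂E₂ = 9764000 N, ΣAE = 42370000 N.
F₁ = P·A₁E₁/ΣAE = -7950·32610000/42370000 = -6118 N.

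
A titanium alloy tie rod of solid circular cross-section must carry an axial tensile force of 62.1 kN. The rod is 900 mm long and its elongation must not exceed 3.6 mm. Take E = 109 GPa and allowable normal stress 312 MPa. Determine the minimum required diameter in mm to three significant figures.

15.9 mm

Required area A ≥ P/σ_allow = 62100/312 = 199 mm².
For a solid circular section, d ≥ √(4A/π) = 15.92 mm.
Elongation limit: A ≥ PL/(Eδ_allow) = 62100·900/(109000·3.6) = 142.4 mm² ⇒ d ≥ 13.47 mm.
The stress limit governs.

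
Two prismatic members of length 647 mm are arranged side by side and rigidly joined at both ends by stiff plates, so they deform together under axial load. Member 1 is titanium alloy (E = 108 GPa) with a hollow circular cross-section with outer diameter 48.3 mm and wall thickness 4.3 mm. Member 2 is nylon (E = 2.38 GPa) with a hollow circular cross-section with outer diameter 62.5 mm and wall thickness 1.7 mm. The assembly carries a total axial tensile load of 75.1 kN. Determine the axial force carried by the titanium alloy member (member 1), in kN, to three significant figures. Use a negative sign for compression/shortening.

A_1 = 594.4 mm².
A_2 = 324.7 mm².
Equal strain + equilibrium ⇒ each member carries load in proportion to AE: A₁E₁ = 64190000 N, A₂E₂ = 772800 N, ΣAE = 64970000 N.
F₁ = P·A₁E₁/ΣAE = 75100·64190000/64970000 = 74210 N.

74.2 kN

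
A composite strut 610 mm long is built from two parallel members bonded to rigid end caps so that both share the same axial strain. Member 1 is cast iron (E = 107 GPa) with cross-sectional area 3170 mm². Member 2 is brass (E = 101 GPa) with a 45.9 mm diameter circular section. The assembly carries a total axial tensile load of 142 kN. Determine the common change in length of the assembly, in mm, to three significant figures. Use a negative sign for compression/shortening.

0.171 mm

A_2 = 1655 mm².
Equal strain + equilibrium ⇒ each member carries load in proportion to AE: A₁E₁ = 339200000 N, A₂E₂ = 167100000 N, ΣAE = 506300000 N.
δ = PL/ΣAE = 142000·610/506300000 = 0.1711 mm.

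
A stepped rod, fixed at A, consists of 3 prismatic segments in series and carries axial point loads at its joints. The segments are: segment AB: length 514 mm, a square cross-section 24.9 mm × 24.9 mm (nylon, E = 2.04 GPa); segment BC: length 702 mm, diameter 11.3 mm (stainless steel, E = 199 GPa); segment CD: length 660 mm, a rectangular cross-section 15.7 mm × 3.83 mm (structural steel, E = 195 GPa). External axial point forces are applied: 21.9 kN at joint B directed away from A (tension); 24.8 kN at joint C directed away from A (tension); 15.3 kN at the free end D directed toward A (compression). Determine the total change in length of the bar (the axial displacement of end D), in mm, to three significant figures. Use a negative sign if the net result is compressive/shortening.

Internal axial forces (sectioning from the free end, tension +): N_CD = -15.3 kN, N_BC = 9.5 kN, N_AB = 31.4 kN.
A_AB = 620 mm².
A_BC = 100.3 mm².
A_CD = 60.13 mm².
δ_AB = 31400·514/(620·2040) = 12.76 mm
δ_BC = 9500·702/(100.3·199000) = 0.3342 mm
δ_CD = -15300·660/(60.13·195000) = -0.8612 mm
δ = Σδ_i = 12.23 mm.

12.2 mm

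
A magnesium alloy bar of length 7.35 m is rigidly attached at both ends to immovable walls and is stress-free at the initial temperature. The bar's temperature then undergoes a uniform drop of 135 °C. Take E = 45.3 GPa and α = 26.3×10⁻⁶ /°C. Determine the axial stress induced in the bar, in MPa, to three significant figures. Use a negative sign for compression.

161 MPa

Free thermal expansion αLΔT = 26.3e-6 · 7350 · -135 = -26.1 mm.
The walls impose strain ε = −(-26.1)/7350 = 3.5505e-03; σ = Eε = 45300 · 3.5505e-03 = 160.8 MPa.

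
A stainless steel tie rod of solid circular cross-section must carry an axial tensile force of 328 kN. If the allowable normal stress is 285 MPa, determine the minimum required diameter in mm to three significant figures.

Required area A ≥ P/σ_allow = 328000/285 = 1151 mm².
For a solid circular section, d ≥ √(4A/π) = 38.28 mm.

38.3 mm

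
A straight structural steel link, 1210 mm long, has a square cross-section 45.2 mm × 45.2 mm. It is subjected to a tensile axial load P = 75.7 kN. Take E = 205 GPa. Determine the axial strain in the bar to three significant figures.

A = 2043 mm².
σ = N/A = 37.05 MPa; ε = σ/E = 37.05/205000 = 1.807e-04.

1.81e-04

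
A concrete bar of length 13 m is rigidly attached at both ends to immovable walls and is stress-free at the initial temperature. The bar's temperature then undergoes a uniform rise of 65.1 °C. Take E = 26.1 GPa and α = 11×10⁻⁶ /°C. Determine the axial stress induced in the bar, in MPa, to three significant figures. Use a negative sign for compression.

-18.7 MPa

Free thermal expansion αLΔT = 11e-6 · 13000 · 65.1 = 9.309 mm.
The walls impose strain ε = −(9.309)/13000 = -7.1610e-04; σ = Eε = 26100 · -7.1610e-04 = -18.69 MPa.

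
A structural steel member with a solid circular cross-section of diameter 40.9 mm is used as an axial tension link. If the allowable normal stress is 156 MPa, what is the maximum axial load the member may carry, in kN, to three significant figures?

205 kN

A = 1314 mm².
P_max = σ_allow · A = 156 · 1314 = 205000 N = 205 kN.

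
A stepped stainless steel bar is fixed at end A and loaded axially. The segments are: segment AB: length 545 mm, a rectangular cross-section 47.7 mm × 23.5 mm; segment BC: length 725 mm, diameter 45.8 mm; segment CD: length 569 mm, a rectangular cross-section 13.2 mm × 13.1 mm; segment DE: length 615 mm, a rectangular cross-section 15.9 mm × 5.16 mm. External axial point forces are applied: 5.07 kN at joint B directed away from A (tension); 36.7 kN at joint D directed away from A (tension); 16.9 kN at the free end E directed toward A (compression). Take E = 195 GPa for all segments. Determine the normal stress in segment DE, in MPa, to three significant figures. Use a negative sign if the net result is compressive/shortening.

Internal axial forces (sectioning from the free end, tension +): N_DE = -16.9 kN, N_CD = 19.8 kN, N_BC = 19.8 kN, N_AB = 24.87 kN.
A_DE = 82.04 mm².
σ_DE = N_DE/A_DE = -16900/82.04 = -206 MPa.

-206 MPa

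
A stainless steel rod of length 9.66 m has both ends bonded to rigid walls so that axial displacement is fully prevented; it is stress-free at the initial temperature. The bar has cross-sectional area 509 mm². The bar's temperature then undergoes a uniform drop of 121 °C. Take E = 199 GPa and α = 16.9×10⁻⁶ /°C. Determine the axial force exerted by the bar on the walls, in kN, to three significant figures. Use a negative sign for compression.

Free thermal expansion αLΔT = 16.9e-6 · 9660 · -121 = -19.75 mm.
The walls impose strain ε = −(-19.75)/9660 = 2.0449e-03; σ = Eε = 199000 · 2.0449e-03 = 406.9 MPa.
Wall reaction R = σ·A = 406.9·509 = 207100 N = 207.1 kN.

207 kN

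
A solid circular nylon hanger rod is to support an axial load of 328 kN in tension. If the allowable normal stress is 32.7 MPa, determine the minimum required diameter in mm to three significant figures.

Required area A ≥ P/σ_allow = 328000/32.7 = 10030 mm².
For a solid circular section, d ≥ √(4A/π) = 113 mm.

113 mm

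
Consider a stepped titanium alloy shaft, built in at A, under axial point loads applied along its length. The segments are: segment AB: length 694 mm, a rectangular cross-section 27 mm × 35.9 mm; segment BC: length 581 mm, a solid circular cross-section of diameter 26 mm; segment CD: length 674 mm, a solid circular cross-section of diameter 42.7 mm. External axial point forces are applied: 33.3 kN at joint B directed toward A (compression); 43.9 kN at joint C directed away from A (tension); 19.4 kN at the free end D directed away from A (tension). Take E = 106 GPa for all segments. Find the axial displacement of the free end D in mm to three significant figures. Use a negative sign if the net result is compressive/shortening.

0.942 mm

Internal axial forces (sectioning from the free end, tension +): N_CD = 19.4 kN, N_BC = 63.3 kN, N_AB = 30 kN.
A_AB = 969.3 mm².
A_BC = 530.9 mm².
A_CD = 1432 mm².
δ_AB = 30000·694/(969.3·106000) = 0.2026 mm
δ_BC = 63300·581/(530.9·106000) = 0.6535 mm
δ_CD = 19400·674/(1432·106000) = 0.08614 mm
δ = Σδ_i = 0.9423 mm.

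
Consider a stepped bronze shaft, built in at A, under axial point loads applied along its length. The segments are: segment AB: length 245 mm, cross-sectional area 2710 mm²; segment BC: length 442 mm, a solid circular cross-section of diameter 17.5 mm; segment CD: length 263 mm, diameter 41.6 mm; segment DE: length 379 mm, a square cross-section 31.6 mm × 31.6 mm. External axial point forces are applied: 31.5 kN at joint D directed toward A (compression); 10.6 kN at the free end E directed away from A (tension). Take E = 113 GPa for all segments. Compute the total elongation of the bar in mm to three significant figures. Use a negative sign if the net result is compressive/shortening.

Internal axial forces (sectioning from the free end, tension +): N_DE = 10.6 kN, N_CD = -20.9 kN, N_BC = -20.9 kN, N_AB = -20.9 kN.
A_BC = 240.5 mm².
A_CD = 1359 mm².
A_DE = 998.6 mm².
δ_AB = -20900·245/(2710·113000) = -0.01672 mm
δ_BC = -20900·442/(240.5·113000) = -0.3399 mm
δ_CD = -20900·263/(1359·113000) = -0.03579 mm
δ_DE = 10600·379/(998.6·113000) = 0.0356 mm
δ = Σδ_i = -0.3568 mm.

-0.357 mm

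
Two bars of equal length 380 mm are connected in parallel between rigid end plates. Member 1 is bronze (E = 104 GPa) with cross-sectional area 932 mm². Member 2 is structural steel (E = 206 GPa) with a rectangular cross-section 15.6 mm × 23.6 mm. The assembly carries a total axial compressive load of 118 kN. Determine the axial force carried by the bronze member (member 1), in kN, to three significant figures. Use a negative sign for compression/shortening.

A_2 = 368.2 mm².
Equal strain + equilibrium ⇒ each member carries load in proportion to AE: A₁E₁ = 96930000 N, A₂E₂ = 75840000 N, ΣAE = 172800000 N.
F₁ = P·A₁E₁/ΣAE = -118000·96930000/172800000 = -66200 N.

-66.2 kN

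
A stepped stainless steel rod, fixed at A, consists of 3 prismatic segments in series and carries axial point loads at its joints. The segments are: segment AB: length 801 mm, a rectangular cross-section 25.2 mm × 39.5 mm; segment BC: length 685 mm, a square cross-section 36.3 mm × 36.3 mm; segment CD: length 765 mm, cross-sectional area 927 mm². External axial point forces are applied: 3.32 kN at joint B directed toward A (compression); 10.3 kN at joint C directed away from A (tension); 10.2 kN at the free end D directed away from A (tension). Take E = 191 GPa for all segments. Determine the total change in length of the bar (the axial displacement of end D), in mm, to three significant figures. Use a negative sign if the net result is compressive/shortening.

Internal axial forces (sectioning from the free end, tension +): N_CD = 10.2 kN, N_BC = 20.5 kN, N_AB = 17.18 kN.
A_AB = 995.4 mm².
A_BC = 1318 mm².
δ_AB = 17180·801/(995.4·191000) = 0.07238 mm
δ_BC = 20500·685/(1318·191000) = 0.0558 mm
δ_CD = 10200·765/(927·191000) = 0.04407 mm
δ = Σδ_i = 0.1722 mm.

0.172 mm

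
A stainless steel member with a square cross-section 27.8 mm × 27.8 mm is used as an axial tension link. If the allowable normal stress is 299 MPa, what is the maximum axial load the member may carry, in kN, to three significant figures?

A = 772.8 mm².
P_max = σ_allow · A = 299 · 772.8 = 231100 N = 231.1 kN.

231 kN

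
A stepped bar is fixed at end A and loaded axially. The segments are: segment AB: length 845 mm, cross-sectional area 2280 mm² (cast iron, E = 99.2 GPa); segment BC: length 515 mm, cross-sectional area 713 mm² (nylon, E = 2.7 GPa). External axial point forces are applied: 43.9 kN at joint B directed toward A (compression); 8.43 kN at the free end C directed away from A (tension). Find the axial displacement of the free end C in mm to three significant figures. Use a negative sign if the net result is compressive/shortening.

2.12 mm

Internal axial forces (sectioning from the free end, tension +): N_BC = 8.43 kN, N_AB = -35.47 kN.
δ_AB = -35470·845/(2280·99200) = -0.1325 mm
δ_BC = 8430·515/(713·2700) = 2.255 mm
δ = Σδ_i = 2.123 mm.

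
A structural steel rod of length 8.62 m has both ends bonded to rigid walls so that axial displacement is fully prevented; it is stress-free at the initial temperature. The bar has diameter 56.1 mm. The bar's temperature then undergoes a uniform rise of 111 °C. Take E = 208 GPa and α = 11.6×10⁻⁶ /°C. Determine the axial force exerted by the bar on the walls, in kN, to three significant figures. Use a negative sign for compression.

Free thermal expansion αLΔT = 11.6e-6 · 8620 · 111 = 11.1 mm.
The walls impose strain ε = −(11.1)/8620 = -1.2876e-03; σ = Eε = 208000 · -1.2876e-03 = -267.8 MPa.
Wall reaction R = σ·A = -267.8·2472 = -662000 N = -662 kN.

-662 kN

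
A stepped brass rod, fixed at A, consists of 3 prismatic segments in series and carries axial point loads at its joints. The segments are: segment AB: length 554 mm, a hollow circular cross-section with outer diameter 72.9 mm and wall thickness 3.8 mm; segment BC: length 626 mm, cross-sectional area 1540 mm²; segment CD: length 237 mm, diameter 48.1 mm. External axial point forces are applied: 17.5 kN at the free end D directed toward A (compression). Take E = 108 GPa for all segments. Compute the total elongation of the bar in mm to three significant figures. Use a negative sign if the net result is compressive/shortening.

Internal axial forces (sectioning from the free end, tension +): N_CD = -17.5 kN, N_BC = -17.5 kN, N_AB = -17.5 kN.
A_AB = 824.9 mm².
A_CD = 1817 mm².
δ_AB = -17500·554/(824.9·108000) = -0.1088 mm
δ_BC = -17500·626/(1540·108000) = -0.06587 mm
δ_CD = -17500·237/(1817·108000) = -0.02113 mm
δ = Σδ_i = -0.1958 mm.

-0.196 mm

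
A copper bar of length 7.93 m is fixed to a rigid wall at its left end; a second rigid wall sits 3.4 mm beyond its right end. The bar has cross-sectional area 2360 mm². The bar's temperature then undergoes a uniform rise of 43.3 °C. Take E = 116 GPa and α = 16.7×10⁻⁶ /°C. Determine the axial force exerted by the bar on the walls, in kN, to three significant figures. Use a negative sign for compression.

Free thermal expansion αLΔT = 16.7e-6 · 7930 · 43.3 = 5.734 mm.
The walls engage after the gap closes; constrained expansion = 5.734 − 3.4 = 2.334 mm.
The walls impose strain ε = −(2.334)/7930 = -2.9436e-04; σ = Eε = 116000 · -2.9436e-04 = -34.15 MPa.
Wall reaction R = σ·A = -34.15·2360 = -80580 N = -80.58 kN.

-80.6 kN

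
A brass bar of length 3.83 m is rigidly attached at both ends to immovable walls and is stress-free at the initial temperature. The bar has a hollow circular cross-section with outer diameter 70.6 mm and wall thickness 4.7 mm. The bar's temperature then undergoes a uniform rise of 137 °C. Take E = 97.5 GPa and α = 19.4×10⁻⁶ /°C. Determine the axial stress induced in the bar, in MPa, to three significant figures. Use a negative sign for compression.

-259 MPa

Free thermal expansion αLΔT = 19.4e-6 · 3830 · 137 = 10.18 mm.
The walls impose strain ε = −(10.18)/3830 = -2.6578e-03; σ = Eε = 97500 · -2.6578e-03 = -259.1 MPa.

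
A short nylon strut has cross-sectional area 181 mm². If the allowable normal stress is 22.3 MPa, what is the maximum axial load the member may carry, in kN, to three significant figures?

P_max = σ_allow · A = 22.3 · 181 = 4036 N = 4.036 kN.

4.04 kN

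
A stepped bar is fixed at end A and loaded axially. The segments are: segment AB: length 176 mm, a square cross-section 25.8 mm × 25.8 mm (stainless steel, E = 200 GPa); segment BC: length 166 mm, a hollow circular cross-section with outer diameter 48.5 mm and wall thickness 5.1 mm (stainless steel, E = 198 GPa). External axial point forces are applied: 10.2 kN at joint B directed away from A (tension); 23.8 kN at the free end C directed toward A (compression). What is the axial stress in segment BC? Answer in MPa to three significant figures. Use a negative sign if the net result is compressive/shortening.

-34.2 MPa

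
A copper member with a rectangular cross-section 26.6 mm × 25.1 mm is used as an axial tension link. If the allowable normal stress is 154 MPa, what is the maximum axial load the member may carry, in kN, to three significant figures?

A = 667.7 mm².
P_max = σ_allow · A = 154 · 667.7 = 102800 N = 102.8 kN.

103 kN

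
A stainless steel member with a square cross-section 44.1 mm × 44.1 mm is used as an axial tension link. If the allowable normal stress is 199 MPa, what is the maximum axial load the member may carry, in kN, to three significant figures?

387 kN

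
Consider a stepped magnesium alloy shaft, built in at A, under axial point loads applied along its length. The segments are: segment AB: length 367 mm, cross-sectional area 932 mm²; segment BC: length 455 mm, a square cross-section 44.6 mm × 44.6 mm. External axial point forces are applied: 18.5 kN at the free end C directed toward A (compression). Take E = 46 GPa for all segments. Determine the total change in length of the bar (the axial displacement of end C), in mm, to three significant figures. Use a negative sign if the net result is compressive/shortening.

-0.250 mm

Internal axial forces (sectioning from the free end, tension +): N_BC = -18.5 kN, N_AB = -18.5 kN.
A_BC = 1989 mm².
δ_AB = -18500·367/(932·46000) = -0.1584 mm
δ_BC = -18500·455/(1989·46000) = -0.09199 mm
δ = Σδ_i = -0.2504 mm.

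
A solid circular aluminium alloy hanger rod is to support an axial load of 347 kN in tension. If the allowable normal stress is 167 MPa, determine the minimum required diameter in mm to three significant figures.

51.4 mm

Required area A ≥ P/σ_allow = 347000/167 = 2078 mm².
For a solid circular section, d ≥ √(4A/π) = 51.44 mm.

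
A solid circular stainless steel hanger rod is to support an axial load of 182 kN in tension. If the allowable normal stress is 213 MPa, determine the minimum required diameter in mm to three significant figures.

33.0 mm

Required area A ≥ P/σ_allow = 182000/213 = 854.5 mm².
For a solid circular section, d ≥ √(4A/π) = 32.98 mm.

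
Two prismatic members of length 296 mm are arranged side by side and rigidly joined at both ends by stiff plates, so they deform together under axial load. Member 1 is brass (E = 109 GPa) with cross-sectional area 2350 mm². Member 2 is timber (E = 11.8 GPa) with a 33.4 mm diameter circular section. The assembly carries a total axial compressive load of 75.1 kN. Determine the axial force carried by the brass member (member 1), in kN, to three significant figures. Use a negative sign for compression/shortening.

-72.2 kN

A_2 = 876.2 mm².
Equal strain + equilibrium ⇒ each member carries load in proportion to AE: A₁E₁ = 256200000 N, A₂E₂ = 10340000 N, ΣAE = 266500000 N.
F₁ = P·A₁E₁/ΣAE = -75100·256200000/266500000 = -72190 N.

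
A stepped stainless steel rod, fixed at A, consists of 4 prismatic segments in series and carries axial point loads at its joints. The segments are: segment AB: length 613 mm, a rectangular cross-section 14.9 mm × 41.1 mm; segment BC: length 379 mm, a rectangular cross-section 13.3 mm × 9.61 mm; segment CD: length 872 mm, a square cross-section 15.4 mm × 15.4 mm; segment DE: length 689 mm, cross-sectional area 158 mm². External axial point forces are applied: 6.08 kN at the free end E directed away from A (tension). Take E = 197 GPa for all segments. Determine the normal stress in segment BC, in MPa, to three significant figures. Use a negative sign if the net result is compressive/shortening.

47.6 MPa

Internal axial forces (sectioning from the free end, tension +): N_DE = 6.08 kN, N_CD = 6.08 kN, N_BC = 6.08 kN, N_AB = 6.08 kN.
A_BC = 127.8 mm².
σ_BC = N_BC/A_BC = 6080/127.8 = 47.57 MPa.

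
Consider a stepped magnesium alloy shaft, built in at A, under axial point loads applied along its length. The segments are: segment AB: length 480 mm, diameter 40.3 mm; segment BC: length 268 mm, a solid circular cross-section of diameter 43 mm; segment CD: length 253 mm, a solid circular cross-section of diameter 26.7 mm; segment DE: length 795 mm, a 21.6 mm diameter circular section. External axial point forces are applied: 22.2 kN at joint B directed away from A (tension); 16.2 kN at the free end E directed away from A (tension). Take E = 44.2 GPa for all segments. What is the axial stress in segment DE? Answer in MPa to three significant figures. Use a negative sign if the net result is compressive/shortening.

44.2 MPa

Internal axial forces (sectioning from the free end, tension +): N_DE = 16.2 kN, N_CD = 16.2 kN, N_BC = 16.2 kN, N_AB = 38.4 kN.
A_DE = 366.4 mm².
σ_DE = N_DE/A_DE = 16200/366.4 = 44.21 MPa.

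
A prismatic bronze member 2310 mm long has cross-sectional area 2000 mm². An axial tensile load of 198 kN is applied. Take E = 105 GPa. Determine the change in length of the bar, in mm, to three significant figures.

2.18 mm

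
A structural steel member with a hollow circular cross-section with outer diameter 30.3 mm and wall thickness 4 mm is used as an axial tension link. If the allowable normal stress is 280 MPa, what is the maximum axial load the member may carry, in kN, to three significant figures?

A = 330.5 mm².
P_max = σ_allow · A = 280 · 330.5 = 92540 N = 92.54 kN.

92.5 kN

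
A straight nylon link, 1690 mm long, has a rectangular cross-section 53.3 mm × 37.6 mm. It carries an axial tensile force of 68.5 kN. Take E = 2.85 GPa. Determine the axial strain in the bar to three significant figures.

0.0120

A = 2004 mm².
σ = N/A = 34.18 MPa; ε = σ/E = 34.18/2850 = 1.199e-02.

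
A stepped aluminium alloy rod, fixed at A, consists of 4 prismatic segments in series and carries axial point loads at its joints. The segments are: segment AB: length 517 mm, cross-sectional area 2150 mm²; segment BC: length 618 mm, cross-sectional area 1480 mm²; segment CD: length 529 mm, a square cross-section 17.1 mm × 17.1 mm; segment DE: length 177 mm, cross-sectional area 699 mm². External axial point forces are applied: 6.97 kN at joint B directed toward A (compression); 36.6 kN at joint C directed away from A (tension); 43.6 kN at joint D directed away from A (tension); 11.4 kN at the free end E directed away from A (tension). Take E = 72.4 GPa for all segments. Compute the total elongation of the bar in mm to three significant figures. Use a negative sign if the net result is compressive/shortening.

Internal axial forces (sectioning from the free end, tension +): N_DE = 11.4 kN, N_CD = 55 kN, N_BC = 91.6 kN, N_AB = 84.63 kN.
A_CD = 292.4 mm².
δ_AB = 84630·517/(2150·72400) = 0.2811 mm
δ_BC = 91600·618/(1480·72400) = 0.5283 mm
δ_CD = 55000·529/(292.4·72400) = 1.374 mm
δ_DE = 11400·177/(699·72400) = 0.03987 mm
δ = Σδ_i = 2.224 mm.

2.22 mm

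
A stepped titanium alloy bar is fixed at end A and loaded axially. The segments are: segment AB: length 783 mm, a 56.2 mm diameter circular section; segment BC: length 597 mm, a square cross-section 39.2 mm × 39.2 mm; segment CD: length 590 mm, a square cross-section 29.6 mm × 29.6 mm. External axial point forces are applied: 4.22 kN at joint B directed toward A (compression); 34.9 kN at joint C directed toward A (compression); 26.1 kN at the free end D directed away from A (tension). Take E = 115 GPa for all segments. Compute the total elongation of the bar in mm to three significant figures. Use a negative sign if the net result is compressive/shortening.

0.0874 mm

Internal axial forces (sectioning from the free end, tension +): N_CD = 26.1 kN, N_BC = -8.8 kN, N_AB = -13.02 kN.
A_AB = 2481 mm².
A_BC = 1537 mm².
A_CD = 876.2 mm².
δ_AB = -13020·783/(2481·115000) = -0.03574 mm
δ_BC = -8800·597/(1537·115000) = -0.02973 mm
δ_CD = 26100·590/(876.2·115000) = 0.1528 mm
δ = Σδ_i = 0.08736 mm.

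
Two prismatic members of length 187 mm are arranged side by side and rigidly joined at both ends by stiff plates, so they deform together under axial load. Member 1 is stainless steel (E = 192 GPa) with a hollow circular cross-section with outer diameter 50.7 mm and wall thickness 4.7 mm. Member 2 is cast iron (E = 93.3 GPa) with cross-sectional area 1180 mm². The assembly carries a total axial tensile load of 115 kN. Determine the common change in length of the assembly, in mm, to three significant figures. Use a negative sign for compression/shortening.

0.0894 mm

A_1 = 679.2 mm².
Equal strain + equilibrium ⇒ each member carries load in proportion to AE: A₁E₁ = 130400000 N, A₂E₂ = 110100000 N, ΣAE = 240500000 N.
δ = PL/ΣAE = 115000·187/240500000 = 0.08942 mm.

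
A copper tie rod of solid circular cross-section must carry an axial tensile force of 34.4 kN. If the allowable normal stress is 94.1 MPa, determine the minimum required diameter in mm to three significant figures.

Required area A ≥ P/σ_allow = 34400/94.1 = 365.6 mm².
For a solid circular section, d ≥ √(4A/π) = 21.57 mm.

21.6 mm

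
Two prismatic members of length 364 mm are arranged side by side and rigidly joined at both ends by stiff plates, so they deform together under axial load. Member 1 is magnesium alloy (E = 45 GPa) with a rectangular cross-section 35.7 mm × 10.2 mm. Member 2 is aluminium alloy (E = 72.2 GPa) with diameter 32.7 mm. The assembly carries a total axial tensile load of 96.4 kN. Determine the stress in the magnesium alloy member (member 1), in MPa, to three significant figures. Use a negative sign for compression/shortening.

56.3 MPa

A_1 = 364.1 mm².
A_2 = 839.8 mm².
Equal strain + equilibrium ⇒ each member carries load in proportion to AE: A₁E₁ = 16390000 N, A₂E₂ = 60630000 N, ΣAE = 77020000 N.
σ₁ = P·E₁/ΣAE = 96400·45000/77020000 = 56.32 MPa.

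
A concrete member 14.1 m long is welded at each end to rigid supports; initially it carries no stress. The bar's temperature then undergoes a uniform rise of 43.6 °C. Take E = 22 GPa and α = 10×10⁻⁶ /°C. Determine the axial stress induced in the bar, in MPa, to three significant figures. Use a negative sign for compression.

-9.59 MPa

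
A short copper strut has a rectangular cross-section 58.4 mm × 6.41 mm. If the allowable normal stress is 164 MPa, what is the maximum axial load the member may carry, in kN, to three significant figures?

61.4 kN

A = 374.3 mm².
P_max = σ_allow · A = 164 · 374.3 = 61390 N = 61.39 kN.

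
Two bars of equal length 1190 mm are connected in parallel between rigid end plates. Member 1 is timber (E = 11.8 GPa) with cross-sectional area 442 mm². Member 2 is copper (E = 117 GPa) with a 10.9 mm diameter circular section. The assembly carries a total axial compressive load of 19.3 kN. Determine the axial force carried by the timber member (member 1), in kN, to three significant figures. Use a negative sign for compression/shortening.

-6.24 kN

A_2 = 93.31 mm².
Equal strain + equilibrium ⇒ each member carries load in proportion to AE: A₁E₁ = 5216000 N, A₂E₂ = 10920000 N, ΣAE = 16130000 N.
F₁ = P·A₁E₁/ΣAE = -19300·5216000/16130000 = -6239 N.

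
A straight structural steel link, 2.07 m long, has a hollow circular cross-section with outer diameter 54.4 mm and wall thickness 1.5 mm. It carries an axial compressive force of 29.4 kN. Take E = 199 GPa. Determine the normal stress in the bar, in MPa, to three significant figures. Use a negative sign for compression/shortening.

A = 249.3 mm².
σ = N/A = -29400/249.3 = -117.9 MPa.

-118 MPa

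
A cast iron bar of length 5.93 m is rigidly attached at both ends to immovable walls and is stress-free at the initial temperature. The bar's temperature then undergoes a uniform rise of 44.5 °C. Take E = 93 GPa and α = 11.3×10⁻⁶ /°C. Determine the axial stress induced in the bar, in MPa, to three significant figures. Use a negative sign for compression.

-46.8 MPa

Free thermal expansion αLΔT = 11.3e-6 · 5930 · 44.5 = 2.982 mm.
The walls impose strain ε = −(2.982)/5930 = -5.0285e-04; σ = Eε = 93000 · -5.0285e-04 = -46.77 MPa.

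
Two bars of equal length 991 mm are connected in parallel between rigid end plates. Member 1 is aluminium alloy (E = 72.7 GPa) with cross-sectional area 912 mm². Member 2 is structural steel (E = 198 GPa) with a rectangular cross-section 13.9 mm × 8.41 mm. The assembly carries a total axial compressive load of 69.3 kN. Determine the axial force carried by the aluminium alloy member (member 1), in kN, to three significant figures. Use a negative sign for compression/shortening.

-51.4 kN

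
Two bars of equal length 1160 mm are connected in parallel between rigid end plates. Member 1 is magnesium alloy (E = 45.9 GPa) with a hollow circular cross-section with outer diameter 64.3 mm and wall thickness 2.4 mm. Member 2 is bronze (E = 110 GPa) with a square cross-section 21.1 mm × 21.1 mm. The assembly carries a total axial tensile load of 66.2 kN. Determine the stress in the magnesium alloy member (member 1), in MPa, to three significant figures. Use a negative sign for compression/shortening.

43.2 MPa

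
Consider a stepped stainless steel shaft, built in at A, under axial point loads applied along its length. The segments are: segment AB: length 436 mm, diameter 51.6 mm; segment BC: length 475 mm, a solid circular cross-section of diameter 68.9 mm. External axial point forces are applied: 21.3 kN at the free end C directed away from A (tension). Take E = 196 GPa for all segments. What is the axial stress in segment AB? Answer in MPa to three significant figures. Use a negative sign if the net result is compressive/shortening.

Internal axial forces (sectioning from the free end, tension +): N_BC = 21.3 kN, N_AB = 21.3 kN.
A_AB = 2091 mm².
σ_AB = N_AB/A_AB = 21300/2091 = 10.19 MPa.

10.2 MPa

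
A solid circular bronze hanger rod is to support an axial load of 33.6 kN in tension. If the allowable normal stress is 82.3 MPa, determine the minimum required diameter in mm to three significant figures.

22.8 mm

Required area A ≥ P/σ_allow = 33600/82.3 = 408.3 mm².
For a solid circular section, d ≥ √(4A/π) = 22.8 mm.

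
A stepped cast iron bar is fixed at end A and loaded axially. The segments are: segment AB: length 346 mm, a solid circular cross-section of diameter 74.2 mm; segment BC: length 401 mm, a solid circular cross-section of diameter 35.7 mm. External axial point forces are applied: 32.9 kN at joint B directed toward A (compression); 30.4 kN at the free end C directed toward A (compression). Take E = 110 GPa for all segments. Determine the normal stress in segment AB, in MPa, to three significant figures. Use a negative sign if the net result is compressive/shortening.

-14.6 MPa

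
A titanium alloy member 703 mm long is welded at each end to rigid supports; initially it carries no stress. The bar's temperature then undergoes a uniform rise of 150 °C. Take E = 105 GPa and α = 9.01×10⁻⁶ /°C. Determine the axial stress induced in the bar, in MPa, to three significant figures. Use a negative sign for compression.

Free thermal expansion αLΔT = 9.01e-6 · 703 · 150 = 0.9501 mm.
The walls impose strain ε = −(0.9501)/703 = -1.3515e-03; σ = Eε = 105000 · -1.3515e-03 = -141.9 MPa.

-142 MPa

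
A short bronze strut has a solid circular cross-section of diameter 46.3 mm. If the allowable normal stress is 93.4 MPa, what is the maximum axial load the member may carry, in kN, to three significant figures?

157 kN

A = 1684 mm².
P_max = σ_allow · A = 93.4 · 1684 = 157300 N = 157.3 kN.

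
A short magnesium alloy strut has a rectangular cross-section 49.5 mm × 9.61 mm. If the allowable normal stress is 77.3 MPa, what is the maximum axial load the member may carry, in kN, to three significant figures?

36.8 kN

A = 475.7 mm².
P_max = σ_allow · A = 77.3 · 475.7 = 36770 N = 36.77 kN.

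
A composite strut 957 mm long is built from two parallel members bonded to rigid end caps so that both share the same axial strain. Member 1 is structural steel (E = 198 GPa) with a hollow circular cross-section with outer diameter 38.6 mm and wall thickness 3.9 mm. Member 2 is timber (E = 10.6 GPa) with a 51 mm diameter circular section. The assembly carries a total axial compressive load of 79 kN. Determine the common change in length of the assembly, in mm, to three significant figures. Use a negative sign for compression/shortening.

-0.714 mm

A_1 = 425.2 mm².
A_2 = 2043 mm².
Equal strain + equilibrium ⇒ each member carries load in proportion to AE: A₁E₁ = 84180000 N, A₂E₂ = 21650000 N, ΣAE = 105800000 N.
δ = PL/ΣAE = -79000·957/105800000 = -0.7144 mm.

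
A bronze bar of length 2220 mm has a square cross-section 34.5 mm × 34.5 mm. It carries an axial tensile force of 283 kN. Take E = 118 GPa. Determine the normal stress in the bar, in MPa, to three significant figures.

A = 1190 mm².
σ = N/A = 283000/1190 = 237.8 MPa.

238 MPa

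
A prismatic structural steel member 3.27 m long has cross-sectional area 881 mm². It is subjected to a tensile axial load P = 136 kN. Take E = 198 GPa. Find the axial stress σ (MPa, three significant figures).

σ = N/A = 136000/881 = 154.4 MPa.

154 MPa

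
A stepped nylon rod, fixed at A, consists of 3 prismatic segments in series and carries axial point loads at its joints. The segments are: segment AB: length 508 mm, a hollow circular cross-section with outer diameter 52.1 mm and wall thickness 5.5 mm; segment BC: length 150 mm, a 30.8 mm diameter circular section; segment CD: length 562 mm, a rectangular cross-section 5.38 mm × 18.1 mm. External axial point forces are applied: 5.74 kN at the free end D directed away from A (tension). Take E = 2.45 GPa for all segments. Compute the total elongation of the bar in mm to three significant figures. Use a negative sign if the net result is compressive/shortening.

15.5 mm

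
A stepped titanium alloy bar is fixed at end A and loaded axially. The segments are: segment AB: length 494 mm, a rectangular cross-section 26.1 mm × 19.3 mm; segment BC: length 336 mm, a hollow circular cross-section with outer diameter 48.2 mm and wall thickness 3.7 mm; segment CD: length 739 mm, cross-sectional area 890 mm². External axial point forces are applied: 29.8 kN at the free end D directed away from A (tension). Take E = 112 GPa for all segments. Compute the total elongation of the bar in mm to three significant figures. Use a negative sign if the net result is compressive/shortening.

0.655 mm

Internal axial forces (sectioning from the free end, tension +): N_CD = 29.8 kN, N_BC = 29.8 kN, N_AB = 29.8 kN.
A_AB = 503.7 mm².
A_BC = 517.3 mm².
δ_AB = 29800·494/(503.7·112000) = 0.2609 mm
δ_BC = 29800·336/(517.3·112000) = 0.1728 mm
δ_CD = 29800·739/(890·112000) = 0.2209 mm
δ = Σδ_i = 0.6547 mm.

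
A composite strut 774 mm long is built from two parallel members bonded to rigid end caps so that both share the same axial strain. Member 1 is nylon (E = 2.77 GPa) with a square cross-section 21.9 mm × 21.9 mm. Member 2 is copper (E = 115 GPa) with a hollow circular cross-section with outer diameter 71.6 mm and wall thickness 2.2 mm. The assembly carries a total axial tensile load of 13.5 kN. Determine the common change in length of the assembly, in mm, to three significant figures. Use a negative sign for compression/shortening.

A_1 = 479.6 mm².
A_2 = 479.7 mm².
Equal strain + equilibrium ⇒ each member carries load in proportion to AE: A₁E₁ = 1329000 N, A₂E₂ = 55160000 N, ΣAE = 56490000 N.
δ = PL/ΣAE = 13500·774/56490000 = 0.185 mm.

0.185 mm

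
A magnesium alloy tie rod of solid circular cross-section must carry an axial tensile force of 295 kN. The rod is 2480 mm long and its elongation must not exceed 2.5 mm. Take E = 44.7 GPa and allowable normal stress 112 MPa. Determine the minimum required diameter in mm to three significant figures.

Required area A ≥ P/σ_allow = 295000/112 = 2634 mm².
For a solid circular section, d ≥ √(4A/π) = 57.91 mm.
Elongation limit: A ≥ PL/(Eδ_allow) = 295000·2480/(44700·2.5) = 6547 mm² ⇒ d ≥ 91.3 mm.
The elongation limit governs.

91.3 mm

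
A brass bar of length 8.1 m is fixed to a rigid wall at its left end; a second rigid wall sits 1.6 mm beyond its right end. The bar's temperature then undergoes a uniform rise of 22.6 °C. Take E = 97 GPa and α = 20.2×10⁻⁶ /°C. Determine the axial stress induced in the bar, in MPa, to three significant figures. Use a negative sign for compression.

-25.1 MPa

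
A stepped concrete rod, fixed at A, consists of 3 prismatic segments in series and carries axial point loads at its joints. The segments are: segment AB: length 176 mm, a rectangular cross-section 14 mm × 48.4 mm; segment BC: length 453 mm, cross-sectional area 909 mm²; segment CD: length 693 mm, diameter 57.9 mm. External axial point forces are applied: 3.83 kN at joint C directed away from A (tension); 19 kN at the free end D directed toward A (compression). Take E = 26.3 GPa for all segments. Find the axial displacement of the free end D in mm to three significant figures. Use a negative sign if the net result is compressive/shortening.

Internal axial forces (sectioning from the free end, tension +): N_CD = -19 kN, N_BC = -15.17 kN, N_AB = -15.17 kN.
A_AB = 677.6 mm².
A_CD = 2633 mm².
δ_AB = -15170·176/(677.6·26300) = -0.1498 mm
δ_BC = -15170·453/(909·26300) = -0.2875 mm
δ_CD = -19000·693/(2633·26300) = -0.1901 mm
δ = Σδ_i = -0.6274 mm.

-0.627 mm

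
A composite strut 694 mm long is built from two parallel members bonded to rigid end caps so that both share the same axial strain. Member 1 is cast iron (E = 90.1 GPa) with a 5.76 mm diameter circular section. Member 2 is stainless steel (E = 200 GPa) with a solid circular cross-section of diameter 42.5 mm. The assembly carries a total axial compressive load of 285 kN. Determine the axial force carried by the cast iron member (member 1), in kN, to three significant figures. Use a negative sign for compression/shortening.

A_1 = 26.06 mm².
A_2 = 1419 mm².
Equal strain + equilibrium ⇒ each member carries load in proportion to AE: A₁E₁ = 2348000 N, A₂E₂ = 283700000 N, ΣAE = 286100000 N.
F₁ = P·A₁E₁/ΣAE = -285000·2348000/286100000 = -2339 N.

-2.34 kN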